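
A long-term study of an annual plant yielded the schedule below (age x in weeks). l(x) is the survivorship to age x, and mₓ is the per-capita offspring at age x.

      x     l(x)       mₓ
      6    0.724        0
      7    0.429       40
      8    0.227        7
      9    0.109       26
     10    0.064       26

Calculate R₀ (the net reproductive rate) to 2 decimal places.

23.25

R₀ = Σ l(x) mₓ:
  age 6: 0.724 × 0 = 0.0000
  age 7: 0.429 × 40 = 17.1600
  age 8: 0.227 × 7 = 1.5890
  age 9: 0.109 × 26 = 2.8340
  age 10: 0.064 × 26 = 1.6640
R₀ = 0.0000 + 17.1600 + 1.5890 + 2.8340 + 1.6640 = 23.2470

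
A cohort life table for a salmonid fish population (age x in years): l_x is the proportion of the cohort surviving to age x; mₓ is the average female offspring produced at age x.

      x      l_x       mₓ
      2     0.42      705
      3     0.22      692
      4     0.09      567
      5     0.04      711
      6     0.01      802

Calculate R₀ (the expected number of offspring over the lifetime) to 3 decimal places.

535.830

R₀ = Σ l_x mₓ:
  age 2: 0.42 × 705 = 296.1000
  age 3: 0.22 × 692 = 152.2400
  age 4: 0.09 × 567 = 51.0300
  age 5: 0.04 × 711 = 28.4400
  age 6: 0.01 × 802 = 8.0200
R₀ = 296.1000 + 152.2400 + 51.0300 + 28.4400 + 8.0200 = 535.8300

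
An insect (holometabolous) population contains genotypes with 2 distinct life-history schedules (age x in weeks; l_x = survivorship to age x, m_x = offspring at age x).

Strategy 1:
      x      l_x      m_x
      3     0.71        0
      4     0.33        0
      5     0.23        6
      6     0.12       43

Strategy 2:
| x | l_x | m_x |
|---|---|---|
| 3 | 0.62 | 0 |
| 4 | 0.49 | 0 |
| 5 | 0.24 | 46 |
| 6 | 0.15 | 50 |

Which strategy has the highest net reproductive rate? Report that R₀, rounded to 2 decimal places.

Strategy 1: R₀ = 0.71×0 + 0.33×0 + 0.23×6 + 0.12×43 = 6.5400
Strategy 2: R₀ = 0.62×0 + 0.49×0 + 0.24×46 + 0.15×50 = 18.5400
Highest R₀: strategy 2 with 18.5400.

18.54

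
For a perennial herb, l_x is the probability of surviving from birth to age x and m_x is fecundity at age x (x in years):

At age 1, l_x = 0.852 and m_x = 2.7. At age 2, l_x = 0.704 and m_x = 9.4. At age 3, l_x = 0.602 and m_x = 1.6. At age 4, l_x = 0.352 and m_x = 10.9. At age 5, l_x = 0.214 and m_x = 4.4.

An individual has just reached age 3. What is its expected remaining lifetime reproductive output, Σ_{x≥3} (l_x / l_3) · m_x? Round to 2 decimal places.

9.54

l_3 = 0.602. Conditional survival from age 3 to x is l_x / l_3.
  x=3: (0.602/0.602) × 1.6 = 1.6000
  x=4: (0.352/0.602) × 10.9 = 6.3734
  x=5: (0.214/0.602) × 4.4 = 1.5641
Sum = 1.6000 + 6.3734 + 1.5641 = 9.5375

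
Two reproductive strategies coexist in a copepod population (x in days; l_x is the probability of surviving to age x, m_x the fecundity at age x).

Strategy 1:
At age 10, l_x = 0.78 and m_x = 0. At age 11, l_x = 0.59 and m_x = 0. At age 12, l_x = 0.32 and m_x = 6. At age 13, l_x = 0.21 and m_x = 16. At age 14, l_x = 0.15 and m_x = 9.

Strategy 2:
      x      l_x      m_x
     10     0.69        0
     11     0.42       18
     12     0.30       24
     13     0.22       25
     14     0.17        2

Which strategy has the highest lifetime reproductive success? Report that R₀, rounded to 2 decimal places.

20.60

Strategy 1: R₀ = 0.78×0 + 0.59×0 + 0.32×6 + 0.21×16 + 0.15×9 = 6.6300
Strategy 2: R₀ = 0.69×0 + 0.42×18 + 0.30×24 + 0.22×25 + 0.17×2 = 20.6000
Highest R₀: strategy 2 with 20.6000.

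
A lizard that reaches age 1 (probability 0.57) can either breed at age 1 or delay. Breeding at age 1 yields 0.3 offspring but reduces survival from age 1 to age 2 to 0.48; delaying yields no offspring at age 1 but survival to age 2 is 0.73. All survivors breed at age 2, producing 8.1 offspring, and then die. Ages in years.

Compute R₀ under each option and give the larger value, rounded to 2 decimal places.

3.37

breed at age 1: R₀ = 0.57 × (0.3 + 0.48 × 8.1) = 0.57 × 4.1880 = 2.3872
delay to age 2: R₀ = 0.57 × (0.73 × 8.1) = 0.57 × 5.9130 = 3.3704
Higher: delay to age 2 (3.3704).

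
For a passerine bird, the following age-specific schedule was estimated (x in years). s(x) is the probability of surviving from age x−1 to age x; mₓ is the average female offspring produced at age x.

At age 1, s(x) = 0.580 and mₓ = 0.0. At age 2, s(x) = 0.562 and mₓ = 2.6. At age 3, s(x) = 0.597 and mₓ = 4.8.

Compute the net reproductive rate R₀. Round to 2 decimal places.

Survivorship from birth: l_x = s_1·s_2·…·s_x.
  l_1 = 0.58000
  l_2 = 0.32596
  l_3 = 0.19460
R₀ = Σ l_x mₓ:
  age 1: 0.58000 × 0.0 = 0.0000
  age 2: 0.32596 × 2.6 = 0.8475
  age 3: 0.19460 × 4.8 = 0.9341
R₀ = 0.0000 + 0.8475 + 0.9341 = 1.7816

1.78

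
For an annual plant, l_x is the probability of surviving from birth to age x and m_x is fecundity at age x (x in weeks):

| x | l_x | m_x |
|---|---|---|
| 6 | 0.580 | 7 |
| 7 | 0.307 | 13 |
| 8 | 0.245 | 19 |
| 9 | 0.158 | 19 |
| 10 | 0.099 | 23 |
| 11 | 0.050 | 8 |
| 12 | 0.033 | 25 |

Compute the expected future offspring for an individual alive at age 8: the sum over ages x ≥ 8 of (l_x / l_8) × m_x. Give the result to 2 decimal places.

l_8 = 0.245. Conditional survival from age 8 to x is l_x / l_8.
  x=8: (0.245/0.245) × 19 = 19.0000
  x=9: (0.158/0.245) × 19 = 12.2531
  x=10: (0.099/0.245) × 23 = 9.2939
  x=11: (0.050/0.245) × 8 = 1.6327
  x=12: (0.033/0.245) × 25 = 3.3673
Sum = 19.0000 + 12.2531 + 9.2939 + 1.6327 + 3.3673 = 45.5469

45.55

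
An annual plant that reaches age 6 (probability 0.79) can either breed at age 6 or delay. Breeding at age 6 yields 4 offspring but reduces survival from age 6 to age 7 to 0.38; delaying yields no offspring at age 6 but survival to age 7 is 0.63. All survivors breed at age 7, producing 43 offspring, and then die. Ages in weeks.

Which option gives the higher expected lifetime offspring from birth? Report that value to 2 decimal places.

21.40

breed at age 6: R₀ = 0.79 × (4 + 0.38 × 43) = 0.79 × 20.3400 = 16.0686
delay to age 7: R₀ = 0.79 × (0.63 × 43) = 0.79 × 27.0900 = 21.4011
Higher: delay to age 7 (21.4011).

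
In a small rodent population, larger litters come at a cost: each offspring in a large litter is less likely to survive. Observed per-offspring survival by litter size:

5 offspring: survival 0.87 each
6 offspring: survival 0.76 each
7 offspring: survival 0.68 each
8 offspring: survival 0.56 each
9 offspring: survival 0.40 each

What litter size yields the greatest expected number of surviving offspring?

7

Expected surviving offspring = c × s(c):
  c=5: 5 × 0.87 = 4.350
  c=6: 6 × 0.76 = 4.560
  c=7: 7 × 0.68 = 4.760
  c=8: 8 × 0.56 = 4.480
  c=9: 9 × 0.40 = 3.600
Maximum at c = 7 (4.760 surviving offspring).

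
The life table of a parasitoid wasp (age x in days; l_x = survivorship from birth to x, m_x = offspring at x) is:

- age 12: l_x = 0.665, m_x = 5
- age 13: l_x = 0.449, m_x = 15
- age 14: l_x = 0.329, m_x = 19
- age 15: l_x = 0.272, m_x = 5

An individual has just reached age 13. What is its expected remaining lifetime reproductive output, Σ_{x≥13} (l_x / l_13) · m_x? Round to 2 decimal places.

l_13 = 0.449. Conditional survival from age 13 to x is l_x / l_13.
  x=13: (0.449/0.449) × 15 = 15.0000
  x=14: (0.329/0.449) × 19 = 13.9220
  x=15: (0.272/0.449) × 5 = 3.0290
Sum = 15.0000 + 13.9220 + 3.0290 = 31.9510

31.95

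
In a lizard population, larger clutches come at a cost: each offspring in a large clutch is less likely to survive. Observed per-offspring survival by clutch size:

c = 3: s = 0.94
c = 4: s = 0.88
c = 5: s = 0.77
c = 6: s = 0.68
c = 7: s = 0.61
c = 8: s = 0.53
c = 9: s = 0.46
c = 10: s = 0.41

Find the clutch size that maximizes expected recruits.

Expected recruits = c × s(c):
  c=3: 3 × 0.94 = 2.820
  c=4: 4 × 0.88 = 3.520
  c=5: 5 × 0.77 = 3.850
  c=6: 6 × 0.68 = 4.080
  c=7: 7 × 0.61 = 4.270
  c=8: 8 × 0.53 = 4.240
  c=9: 9 × 0.46 = 4.140
  c=10: 10 × 0.41 = 4.100
Maximum at c = 7 (4.270 recruits).

7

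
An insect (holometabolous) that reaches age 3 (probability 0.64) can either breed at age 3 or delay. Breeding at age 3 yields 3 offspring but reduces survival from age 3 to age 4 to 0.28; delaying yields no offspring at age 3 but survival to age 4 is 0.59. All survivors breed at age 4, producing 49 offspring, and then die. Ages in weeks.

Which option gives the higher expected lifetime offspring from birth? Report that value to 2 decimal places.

18.50

breed at age 3: R₀ = 0.64 × (3 + 0.28 × 49) = 0.64 × 16.7200 = 10.7008
delay to age 4: R₀ = 0.64 × (0.59 × 49) = 0.64 × 28.9100 = 18.5024
Higher: delay to age 4 (18.5024).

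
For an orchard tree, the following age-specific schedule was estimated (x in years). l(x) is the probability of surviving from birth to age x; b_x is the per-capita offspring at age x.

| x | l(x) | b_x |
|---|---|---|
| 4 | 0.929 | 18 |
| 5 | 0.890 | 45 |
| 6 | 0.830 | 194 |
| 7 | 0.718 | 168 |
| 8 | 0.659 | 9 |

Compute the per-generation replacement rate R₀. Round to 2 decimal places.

344.35

R₀ = Σ l(x) b_x:
  age 4: 0.929 × 18 = 16.7220
  age 5: 0.890 × 45 = 40.0500
  age 6: 0.830 × 194 = 161.0200
  age 7: 0.718 × 168 = 120.6240
  age 8: 0.659 × 9 = 5.9310
R₀ = 16.7220 + 40.0500 + 161.0200 + 120.6240 + 5.9310 = 344.3470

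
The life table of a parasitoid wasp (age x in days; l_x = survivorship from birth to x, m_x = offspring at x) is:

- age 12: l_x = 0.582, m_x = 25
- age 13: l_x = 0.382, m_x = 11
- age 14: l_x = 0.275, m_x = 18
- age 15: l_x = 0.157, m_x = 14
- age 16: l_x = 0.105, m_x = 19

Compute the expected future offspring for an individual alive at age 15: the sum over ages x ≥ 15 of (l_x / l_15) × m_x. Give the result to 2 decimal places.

26.71

l_15 = 0.157. Conditional survival from age 15 to x is l_x / l_15.
  x=15: (0.157/0.157) × 14 = 14.0000
  x=16: (0.105/0.157) × 19 = 12.7070
Sum = 14.0000 + 12.7070 = 26.7070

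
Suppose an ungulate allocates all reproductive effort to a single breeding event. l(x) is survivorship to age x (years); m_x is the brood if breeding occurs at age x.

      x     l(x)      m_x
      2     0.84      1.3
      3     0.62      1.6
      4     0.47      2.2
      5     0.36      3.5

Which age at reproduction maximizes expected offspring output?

Expected offspring if breeding at age x = l(x) × m_x:
  age 2: 0.84 × 1.3 = 1.092
  age 3: 0.62 × 1.6 = 0.992
  age 4: 0.47 × 2.2 = 1.034
  age 5: 0.36 × 3.5 = 1.260
Maximum at age 5 (1.260).

5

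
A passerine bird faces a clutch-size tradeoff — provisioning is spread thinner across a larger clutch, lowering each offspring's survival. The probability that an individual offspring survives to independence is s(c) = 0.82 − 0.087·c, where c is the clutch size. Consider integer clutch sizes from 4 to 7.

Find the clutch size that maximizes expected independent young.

5

Expected independent young = c × s(c):
  c=4: 4 × 0.472 = 1.888
  c=5: 5 × 0.385 = 1.925
  c=6: 6 × 0.298 = 1.788
  c=7: 7 × 0.211 = 1.477
Maximum at c = 5 (1.925 independent young).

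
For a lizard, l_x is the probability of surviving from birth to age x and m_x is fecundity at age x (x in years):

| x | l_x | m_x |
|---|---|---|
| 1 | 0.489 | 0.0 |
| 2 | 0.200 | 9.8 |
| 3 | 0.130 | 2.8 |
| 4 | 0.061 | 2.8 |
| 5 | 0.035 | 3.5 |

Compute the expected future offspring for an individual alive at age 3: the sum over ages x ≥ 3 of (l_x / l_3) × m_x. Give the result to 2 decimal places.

l_3 = 0.130. Conditional survival from age 3 to x is l_x / l_3.
  x=3: (0.130/0.130) × 2.8 = 2.8000
  x=4: (0.061/0.130) × 2.8 = 1.3138
  x=5: (0.035/0.130) × 3.5 = 0.9423
Sum = 2.8000 + 1.3138 + 0.9423 = 5.0562

5.06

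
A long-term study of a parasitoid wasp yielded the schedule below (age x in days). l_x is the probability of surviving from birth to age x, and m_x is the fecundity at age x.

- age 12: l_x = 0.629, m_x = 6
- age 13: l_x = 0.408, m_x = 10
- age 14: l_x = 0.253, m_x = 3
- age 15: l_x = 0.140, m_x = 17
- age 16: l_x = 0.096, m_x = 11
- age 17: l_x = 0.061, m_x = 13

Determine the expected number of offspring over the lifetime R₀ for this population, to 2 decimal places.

R₀ = Σ l_x m_x:
  age 12: 0.629 × 6 = 3.7740
  age 13: 0.408 × 10 = 4.0800
  age 14: 0.253 × 3 = 0.7590
  age 15: 0.140 × 17 = 2.3800
  age 16: 0.096 × 11 = 1.0560
  age 17: 0.061 × 13 = 0.7930
R₀ = 3.7740 + 4.0800 + 0.7590 + 2.3800 + 1.0560 + 0.7930 = 12.8420

12.84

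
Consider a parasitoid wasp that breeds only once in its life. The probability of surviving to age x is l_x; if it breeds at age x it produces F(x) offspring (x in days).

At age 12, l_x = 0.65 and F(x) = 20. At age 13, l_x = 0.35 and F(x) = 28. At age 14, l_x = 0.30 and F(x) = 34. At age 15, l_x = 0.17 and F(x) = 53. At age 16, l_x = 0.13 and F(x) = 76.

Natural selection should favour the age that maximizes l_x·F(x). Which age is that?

Expected offspring if breeding at age x = l_x × F(x):
  age 12: 0.65 × 20 = 13.000
  age 13: 0.35 × 28 = 9.800
  age 14: 0.30 × 34 = 10.200
  age 15: 0.17 × 53 = 9.010
  age 16: 0.13 × 76 = 9.880
Maximum at age 12 (13.000).

12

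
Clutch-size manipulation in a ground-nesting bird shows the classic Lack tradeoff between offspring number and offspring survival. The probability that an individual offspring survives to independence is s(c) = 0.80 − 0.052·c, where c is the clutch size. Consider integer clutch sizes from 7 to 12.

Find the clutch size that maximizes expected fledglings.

Expected fledglings = c × s(c):
  c=7: 7 × 0.436 = 3.052
  c=8: 8 × 0.384 = 3.072
  c=9: 9 × 0.332 = 2.988
  c=10: 10 × 0.280 = 2.800
  c=11: 11 × 0.228 = 2.508
  c=12: 12 × 0.176 = 2.112
Maximum at c = 8 (3.072 fledglings).

8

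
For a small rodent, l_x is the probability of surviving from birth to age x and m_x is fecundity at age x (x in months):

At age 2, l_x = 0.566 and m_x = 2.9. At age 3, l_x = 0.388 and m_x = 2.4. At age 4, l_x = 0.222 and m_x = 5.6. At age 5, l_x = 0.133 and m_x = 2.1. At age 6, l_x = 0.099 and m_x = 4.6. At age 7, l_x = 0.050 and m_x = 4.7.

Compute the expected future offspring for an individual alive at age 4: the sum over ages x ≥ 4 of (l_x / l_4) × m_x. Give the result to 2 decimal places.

l_4 = 0.222. Conditional survival from age 4 to x is l_x / l_4.
  x=4: (0.222/0.222) × 5.6 = 5.6000
  x=5: (0.133/0.222) × 2.1 = 1.2581
  x=6: (0.099/0.222) × 4.6 = 2.0514
  x=7: (0.050/0.222) × 4.7 = 1.0586
Sum = 5.6000 + 1.2581 + 2.0514 + 1.0586 = 9.9680

9.97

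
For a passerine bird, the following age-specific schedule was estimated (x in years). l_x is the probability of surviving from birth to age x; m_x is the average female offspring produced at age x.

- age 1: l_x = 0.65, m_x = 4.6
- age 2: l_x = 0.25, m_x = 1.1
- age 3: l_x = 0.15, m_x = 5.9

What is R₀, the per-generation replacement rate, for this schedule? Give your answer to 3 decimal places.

4.150

R₀ = Σ l_x m_x:
  age 1: 0.65 × 4.6 = 2.9900
  age 2: 0.25 × 1.1 = 0.2750
  age 3: 0.15 × 5.9 = 0.8850
R₀ = 2.9900 + 0.2750 + 0.8850 = 4.1500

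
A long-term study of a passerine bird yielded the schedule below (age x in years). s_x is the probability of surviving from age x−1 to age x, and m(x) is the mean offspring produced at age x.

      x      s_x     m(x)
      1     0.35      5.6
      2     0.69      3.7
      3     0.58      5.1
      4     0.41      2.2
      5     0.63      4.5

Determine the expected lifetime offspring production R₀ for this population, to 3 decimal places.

Survivorship from birth: l_x = s_1·s_2·…·s_x.
  l_1 = 0.35000
  l_2 = 0.24150
  l_3 = 0.14007
  l_4 = 0.05743
  l_5 = 0.03618
R₀ = Σ l_x m(x):
  age 1: 0.35000 × 5.6 = 1.9600
  age 2: 0.24150 × 3.7 = 0.8936
  age 3: 0.14007 × 5.1 = 0.7144
  age 4: 0.05743 × 2.2 = 0.1263
  age 5: 0.03618 × 4.5 = 0.1628
R₀ = 1.9600 + 0.8936 + 0.7144 + 0.1263 + 0.1628 = 3.8571

3.857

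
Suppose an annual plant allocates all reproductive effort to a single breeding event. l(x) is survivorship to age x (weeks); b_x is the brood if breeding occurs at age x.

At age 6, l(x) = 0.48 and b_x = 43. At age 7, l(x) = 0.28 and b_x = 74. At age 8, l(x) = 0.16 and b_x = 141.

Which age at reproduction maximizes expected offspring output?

Expected offspring if breeding at age x = l(x) × b_x:
  age 6: 0.48 × 43 = 20.640
  age 7: 0.28 × 74 = 20.720
  age 8: 0.16 × 141 = 22.560
Maximum at age 8 (22.560).

8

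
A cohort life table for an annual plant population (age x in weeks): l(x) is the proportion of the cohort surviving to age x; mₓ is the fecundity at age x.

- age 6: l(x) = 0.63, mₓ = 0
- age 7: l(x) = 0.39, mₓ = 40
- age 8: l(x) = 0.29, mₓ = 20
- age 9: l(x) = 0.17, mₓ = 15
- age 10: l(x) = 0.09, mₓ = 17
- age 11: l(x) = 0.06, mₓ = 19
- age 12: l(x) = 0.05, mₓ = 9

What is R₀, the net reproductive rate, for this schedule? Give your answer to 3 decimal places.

R₀ = Σ l(x) mₓ:
  age 6: 0.63 × 0 = 0.0000
  age 7: 0.39 × 40 = 15.6000
  age 8: 0.29 × 20 = 5.8000
  age 9: 0.17 × 15 = 2.5500
  age 10: 0.09 × 17 = 1.5300
  age 11: 0.06 × 19 = 1.1400
  age 12: 0.05 × 9 = 0.4500
R₀ = 0.0000 + 15.6000 + 5.8000 + 2.5500 + 1.5300 + 1.1400 + 0.4500 = 27.0700

27.070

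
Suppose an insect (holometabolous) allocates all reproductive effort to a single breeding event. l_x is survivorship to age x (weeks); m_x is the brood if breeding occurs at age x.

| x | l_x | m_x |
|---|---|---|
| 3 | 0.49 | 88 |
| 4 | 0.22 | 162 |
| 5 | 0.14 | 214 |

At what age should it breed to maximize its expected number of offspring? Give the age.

3

Expected offspring if breeding at age x = l_x × m_x:
  age 3: 0.49 × 88 = 43.120
  age 4: 0.22 × 162 = 35.640
  age 5: 0.14 × 214 = 29.960
Maximum at age 3 (43.120).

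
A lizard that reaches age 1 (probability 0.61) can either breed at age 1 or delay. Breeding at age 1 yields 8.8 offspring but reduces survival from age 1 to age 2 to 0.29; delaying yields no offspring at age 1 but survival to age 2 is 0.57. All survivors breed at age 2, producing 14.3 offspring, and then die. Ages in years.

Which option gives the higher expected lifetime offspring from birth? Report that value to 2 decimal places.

7.90

breed at age 1: R₀ = 0.61 × (8.8 + 0.29 × 14.3) = 0.61 × 12.9470 = 7.8977
delay to age 2: R₀ = 0.61 × (0.57 × 14.3) = 0.61 × 8.1510 = 4.9721
Higher: breed at age 1 (7.8977).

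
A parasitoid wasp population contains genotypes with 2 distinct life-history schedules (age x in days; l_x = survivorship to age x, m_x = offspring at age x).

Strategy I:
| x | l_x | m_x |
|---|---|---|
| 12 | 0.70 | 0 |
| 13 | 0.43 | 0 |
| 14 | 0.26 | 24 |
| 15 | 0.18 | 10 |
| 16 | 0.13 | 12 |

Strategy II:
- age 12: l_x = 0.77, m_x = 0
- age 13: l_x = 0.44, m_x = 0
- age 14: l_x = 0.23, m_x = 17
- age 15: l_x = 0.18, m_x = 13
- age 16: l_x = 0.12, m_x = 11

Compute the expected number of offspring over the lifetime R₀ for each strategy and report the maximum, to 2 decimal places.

Strategy I: R₀ = 0.70×0 + 0.43×0 + 0.26×24 + 0.18×10 + 0.13×12 = 9.6000
Strategy II: R₀ = 0.77×0 + 0.44×0 + 0.23×17 + 0.18×13 + 0.12×11 = 7.5700
Highest R₀: strategy I with 9.6000.

9.60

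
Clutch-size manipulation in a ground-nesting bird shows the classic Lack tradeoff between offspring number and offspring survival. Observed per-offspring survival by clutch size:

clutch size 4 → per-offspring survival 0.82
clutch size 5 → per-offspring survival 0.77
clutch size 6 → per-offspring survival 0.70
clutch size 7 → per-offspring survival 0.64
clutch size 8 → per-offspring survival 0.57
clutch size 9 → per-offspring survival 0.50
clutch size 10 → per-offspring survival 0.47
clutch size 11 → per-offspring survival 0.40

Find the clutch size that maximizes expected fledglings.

10

Expected fledglings = c × s(c):
  c=4: 4 × 0.82 = 3.280
  c=5: 5 × 0.77 = 3.850
  c=6: 6 × 0.70 = 4.200
  c=7: 7 × 0.64 = 4.480
  c=8: 8 × 0.57 = 4.560
  c=9: 9 × 0.50 = 4.500
  c=10: 10 × 0.47 = 4.700
  c=11: 11 × 0.40 = 4.400
Maximum at c = 10 (4.700 fledglings).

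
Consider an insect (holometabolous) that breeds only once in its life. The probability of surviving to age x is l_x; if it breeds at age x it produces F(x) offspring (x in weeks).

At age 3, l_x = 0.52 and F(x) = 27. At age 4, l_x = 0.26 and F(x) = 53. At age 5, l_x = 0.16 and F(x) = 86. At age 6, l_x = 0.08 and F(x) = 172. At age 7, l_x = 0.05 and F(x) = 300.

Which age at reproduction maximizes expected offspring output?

7

Expected offspring if breeding at age x = l_x × F(x):
  age 3: 0.52 × 27 = 14.040
  age 4: 0.26 × 53 = 13.780
  age 5: 0.16 × 86 = 13.760
  age 6: 0.08 × 172 = 13.760
  age 7: 0.05 × 300 = 15.000
Maximum at age 7 (15.000).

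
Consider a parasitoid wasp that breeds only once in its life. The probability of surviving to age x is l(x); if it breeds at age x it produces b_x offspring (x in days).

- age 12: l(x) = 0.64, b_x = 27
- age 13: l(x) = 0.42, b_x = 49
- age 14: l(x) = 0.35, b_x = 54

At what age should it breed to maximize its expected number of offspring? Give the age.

13

Expected offspring if breeding at age x = l(x) × b_x:
  age 12: 0.64 × 27 = 17.280
  age 13: 0.42 × 49 = 20.580
  age 14: 0.35 × 54 = 18.900
Maximum at age 13 (20.580).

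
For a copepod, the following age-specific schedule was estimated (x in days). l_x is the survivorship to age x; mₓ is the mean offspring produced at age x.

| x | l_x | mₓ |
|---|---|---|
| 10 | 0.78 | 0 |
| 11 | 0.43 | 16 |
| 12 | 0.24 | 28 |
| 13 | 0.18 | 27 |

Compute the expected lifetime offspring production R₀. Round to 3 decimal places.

R₀ = Σ l_x mₓ:
  age 10: 0.78 × 0 = 0.0000
  age 11: 0.43 × 16 = 6.8800
  age 12: 0.24 × 28 = 6.7200
  age 13: 0.18 × 27 = 4.8600
R₀ = 0.0000 + 6.8800 + 6.7200 + 4.8600 = 18.4600

18.460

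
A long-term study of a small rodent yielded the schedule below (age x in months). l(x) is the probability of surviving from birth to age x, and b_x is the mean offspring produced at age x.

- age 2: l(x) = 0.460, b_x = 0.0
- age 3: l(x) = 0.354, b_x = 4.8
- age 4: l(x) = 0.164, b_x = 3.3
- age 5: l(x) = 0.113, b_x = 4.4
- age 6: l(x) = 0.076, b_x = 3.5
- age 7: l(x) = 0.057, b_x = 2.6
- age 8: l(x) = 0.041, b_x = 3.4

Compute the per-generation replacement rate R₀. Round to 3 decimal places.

R₀ = Σ l(x) b_x:
  age 2: 0.460 × 0.0 = 0.0000
  age 3: 0.354 × 4.8 = 1.6992
  age 4: 0.164 × 3.3 = 0.5412
  age 5: 0.113 × 4.4 = 0.4972
  age 6: 0.076 × 3.5 = 0.2660
  age 7: 0.057 × 2.6 = 0.1482
  age 8: 0.041 × 3.4 = 0.1394
R₀ = 0.0000 + 1.6992 + 0.5412 + 0.4972 + 0.2660 + 0.1482 + 0.1394 = 3.2912

3.291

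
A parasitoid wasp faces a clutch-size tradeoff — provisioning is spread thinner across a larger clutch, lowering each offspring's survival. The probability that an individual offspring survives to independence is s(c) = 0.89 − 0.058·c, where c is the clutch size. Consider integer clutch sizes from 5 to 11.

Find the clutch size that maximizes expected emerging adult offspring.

8

Expected emerging adult offspring = c × s(c):
  c=5: 5 × 0.600 = 3.000
  c=6: 6 × 0.542 = 3.252
  c=7: 7 × 0.484 = 3.388
  c=8: 8 × 0.426 = 3.408
  c=9: 9 × 0.368 = 3.312
  c=10: 10 × 0.310 = 3.100
  c=11: 11 × 0.252 = 2.772
Maximum at c = 8 (3.408 emerging adult offspring).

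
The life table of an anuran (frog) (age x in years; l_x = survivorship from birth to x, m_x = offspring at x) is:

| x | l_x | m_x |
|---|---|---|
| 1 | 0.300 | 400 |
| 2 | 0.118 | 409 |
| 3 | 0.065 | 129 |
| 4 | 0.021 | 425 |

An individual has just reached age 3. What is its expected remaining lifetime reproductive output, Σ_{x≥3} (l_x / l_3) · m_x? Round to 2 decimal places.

l_3 = 0.065. Conditional survival from age 3 to x is l_x / l_3.
  x=3: (0.065/0.065) × 129 = 129.0000
  x=4: (0.021/0.065) × 425 = 137.3077
Sum = 129.0000 + 137.3077 = 266.3077

266.31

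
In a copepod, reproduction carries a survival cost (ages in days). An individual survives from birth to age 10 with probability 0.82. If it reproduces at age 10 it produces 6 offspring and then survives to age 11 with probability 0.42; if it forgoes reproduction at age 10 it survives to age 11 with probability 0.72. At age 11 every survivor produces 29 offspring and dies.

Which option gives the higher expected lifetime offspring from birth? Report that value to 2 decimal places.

17.12

breed at age 10: R₀ = 0.82 × (6 + 0.42 × 29) = 0.82 × 18.1800 = 14.9076
delay to age 11: R₀ = 0.82 × (0.72 × 29) = 0.82 × 20.8800 = 17.1216
Higher: delay to age 11 (17.1216).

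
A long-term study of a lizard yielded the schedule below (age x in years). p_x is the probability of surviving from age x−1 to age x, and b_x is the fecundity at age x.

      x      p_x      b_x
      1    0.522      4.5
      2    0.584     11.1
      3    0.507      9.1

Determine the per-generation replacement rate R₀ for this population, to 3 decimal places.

Survivorship from birth: l_x = p_1·p_2·…·p_x.
  l_1 = 0.52200
  l_2 = 0.30485
  l_3 = 0.15456
R₀ = Σ l_x b_x:
  age 1: 0.52200 × 4.5 = 2.3490
  age 2: 0.30485 × 11.1 = 3.3838
  age 3: 0.15456 × 9.1 = 1.4065
R₀ = 2.3490 + 3.3838 + 1.4065 = 7.1393

7.139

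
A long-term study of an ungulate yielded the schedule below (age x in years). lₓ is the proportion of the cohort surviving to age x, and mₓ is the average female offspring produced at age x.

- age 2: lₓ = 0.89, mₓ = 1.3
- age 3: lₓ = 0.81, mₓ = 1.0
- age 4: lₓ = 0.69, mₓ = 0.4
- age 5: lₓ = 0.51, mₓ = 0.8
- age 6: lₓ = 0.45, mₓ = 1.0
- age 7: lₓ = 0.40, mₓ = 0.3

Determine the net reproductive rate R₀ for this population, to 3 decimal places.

R₀ = Σ lₓ mₓ:
  age 2: 0.89 × 1.3 = 1.1570
  age 3: 0.81 × 1.0 = 0.8100
  age 4: 0.69 × 0.4 = 0.2760
  age 5: 0.51 × 0.8 = 0.4080
  age 6: 0.45 × 1.0 = 0.4500
  age 7: 0.40 × 0.3 = 0.1200
R₀ = 1.1570 + 0.8100 + 0.2760 + 0.4080 + 0.4500 + 0.1200 = 3.2210

3.221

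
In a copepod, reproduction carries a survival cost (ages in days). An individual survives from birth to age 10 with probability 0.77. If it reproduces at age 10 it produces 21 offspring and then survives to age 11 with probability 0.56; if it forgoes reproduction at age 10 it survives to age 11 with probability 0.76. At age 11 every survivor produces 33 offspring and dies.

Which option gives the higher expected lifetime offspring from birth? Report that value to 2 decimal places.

30.40

breed at age 10: R₀ = 0.77 × (21 + 0.56 × 33) = 0.77 × 39.4800 = 30.3996
delay to age 11: R₀ = 0.77 × (0.76 × 33) = 0.77 × 25.0800 = 19.3116
Higher: breed at age 10 (30.3996).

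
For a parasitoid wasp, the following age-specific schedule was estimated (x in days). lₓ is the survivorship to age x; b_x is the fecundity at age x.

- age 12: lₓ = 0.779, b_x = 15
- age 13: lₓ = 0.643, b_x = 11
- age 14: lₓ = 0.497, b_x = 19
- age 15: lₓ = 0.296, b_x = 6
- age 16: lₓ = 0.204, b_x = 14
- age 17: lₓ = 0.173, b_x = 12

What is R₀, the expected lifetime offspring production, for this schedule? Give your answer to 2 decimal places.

R₀ = Σ lₓ b_x:
  age 12: 0.779 × 15 = 11.6850
  age 13: 0.643 × 11 = 7.0730
  age 14: 0.497 × 19 = 9.4430
  age 15: 0.296 × 6 = 1.7760
  age 16: 0.204 × 14 = 2.8560
  age 17: 0.173 × 12 = 2.0760
R₀ = 11.6850 + 7.0730 + 9.4430 + 1.7760 + 2.8560 + 2.0760 = 34.9090

34.91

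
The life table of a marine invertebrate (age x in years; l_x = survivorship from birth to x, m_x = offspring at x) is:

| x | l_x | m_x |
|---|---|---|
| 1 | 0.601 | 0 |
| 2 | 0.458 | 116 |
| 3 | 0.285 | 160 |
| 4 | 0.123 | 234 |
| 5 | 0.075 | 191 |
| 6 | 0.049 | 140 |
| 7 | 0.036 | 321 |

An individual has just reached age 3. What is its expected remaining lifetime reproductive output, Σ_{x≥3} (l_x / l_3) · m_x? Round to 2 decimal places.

375.87

l_3 = 0.285. Conditional survival from age 3 to x is l_x / l_3.
  x=3: (0.285/0.285) × 160 = 160.0000
  x=4: (0.123/0.285) × 234 = 100.9895
  x=5: (0.075/0.285) × 191 = 50.2632
  x=6: (0.049/0.285) × 140 = 24.0702
  x=7: (0.036/0.285) × 321 = 40.5474
Sum = 160.0000 + 100.9895 + 50.2632 + 24.0702 + 40.5474 = 375.8702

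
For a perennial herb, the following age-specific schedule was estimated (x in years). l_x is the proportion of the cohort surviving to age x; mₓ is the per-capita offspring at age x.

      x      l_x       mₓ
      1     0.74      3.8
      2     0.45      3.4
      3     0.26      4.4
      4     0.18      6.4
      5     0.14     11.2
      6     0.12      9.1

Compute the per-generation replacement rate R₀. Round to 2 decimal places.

9.30

R₀ = Σ l_x mₓ:
  age 1: 0.74 × 3.8 = 2.8120
  age 2: 0.45 × 3.4 = 1.5300
  age 3: 0.26 × 4.4 = 1.1440
  age 4: 0.18 × 6.4 = 1.1520
  age 5: 0.14 × 11.2 = 1.5680
  age 6: 0.12 × 9.1 = 1.0920
R₀ = 2.8120 + 1.5300 + 1.1440 + 1.1520 + 1.5680 + 1.0920 = 9.2980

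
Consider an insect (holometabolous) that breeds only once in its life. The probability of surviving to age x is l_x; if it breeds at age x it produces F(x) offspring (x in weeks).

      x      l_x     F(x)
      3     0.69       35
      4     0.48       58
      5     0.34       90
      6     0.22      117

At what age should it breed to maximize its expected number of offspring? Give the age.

5

Expected offspring if breeding at age x = l_x × F(x):
  age 3: 0.69 × 35 = 24.150
  age 4: 0.48 × 58 = 27.840
  age 5: 0.34 × 90 = 30.600
  age 6: 0.22 × 117 = 25.740
Maximum at age 5 (30.600).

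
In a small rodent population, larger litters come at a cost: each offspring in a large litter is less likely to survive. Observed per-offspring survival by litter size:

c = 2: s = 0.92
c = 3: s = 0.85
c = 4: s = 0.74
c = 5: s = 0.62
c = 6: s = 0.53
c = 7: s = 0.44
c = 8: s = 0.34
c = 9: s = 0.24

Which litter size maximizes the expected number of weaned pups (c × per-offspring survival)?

Expected weaned pups = c × s(c):
  c=2: 2 × 0.92 = 1.840
  c=3: 3 × 0.85 = 2.550
  c=4: 4 × 0.74 = 2.960
  c=5: 5 × 0.62 = 3.100
  c=6: 6 × 0.53 = 3.180
  c=7: 7 × 0.44 = 3.080
  c=8: 8 × 0.34 = 2.720
  c=9: 9 × 0.24 = 2.160
Maximum at c = 6 (3.180 weaned pups).

6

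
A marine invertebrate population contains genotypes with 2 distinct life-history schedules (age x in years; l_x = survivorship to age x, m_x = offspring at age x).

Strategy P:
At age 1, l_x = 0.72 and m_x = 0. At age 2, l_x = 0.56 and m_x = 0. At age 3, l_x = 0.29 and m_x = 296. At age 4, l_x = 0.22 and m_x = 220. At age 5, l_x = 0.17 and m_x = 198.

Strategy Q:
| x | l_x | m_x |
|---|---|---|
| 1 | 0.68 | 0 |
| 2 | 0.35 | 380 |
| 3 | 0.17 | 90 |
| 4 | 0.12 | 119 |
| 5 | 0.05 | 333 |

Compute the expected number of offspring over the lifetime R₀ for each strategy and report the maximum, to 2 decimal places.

Strategy P: R₀ = 0.72×0 + 0.56×0 + 0.29×296 + 0.22×220 + 0.17×198 = 167.9000
Strategy Q: R₀ = 0.68×0 + 0.35×380 + 0.17×90 + 0.12×119 + 0.05×333 = 179.2300
Highest R₀: strategy Q with 179.2300.

179.23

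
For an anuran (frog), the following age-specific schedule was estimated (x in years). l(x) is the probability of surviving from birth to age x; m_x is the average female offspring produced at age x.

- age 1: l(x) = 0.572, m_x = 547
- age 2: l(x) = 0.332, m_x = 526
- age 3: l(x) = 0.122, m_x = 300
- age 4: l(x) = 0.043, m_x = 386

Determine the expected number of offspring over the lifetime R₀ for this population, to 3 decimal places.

R₀ = Σ l(x) m_x:
  age 1: 0.572 × 547 = 312.8840
  age 2: 0.332 × 526 = 174.6320
  age 3: 0.122 × 300 = 36.6000
  age 4: 0.043 × 386 = 16.5980
R₀ = 312.8840 + 174.6320 + 36.6000 + 16.5980 = 540.7140

540.714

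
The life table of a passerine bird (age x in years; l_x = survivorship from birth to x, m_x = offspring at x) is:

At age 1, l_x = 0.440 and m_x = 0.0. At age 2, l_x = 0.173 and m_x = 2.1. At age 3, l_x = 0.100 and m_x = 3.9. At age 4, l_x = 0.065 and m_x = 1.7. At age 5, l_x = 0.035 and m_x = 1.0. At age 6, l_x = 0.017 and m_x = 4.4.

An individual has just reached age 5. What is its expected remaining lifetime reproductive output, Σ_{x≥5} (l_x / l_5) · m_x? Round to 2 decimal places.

l_5 = 0.035. Conditional survival from age 5 to x is l_x / l_5.
  x=5: (0.035/0.035) × 1.0 = 1.0000
  x=6: (0.017/0.035) × 4.4 = 2.1371
Sum = 1.0000 + 2.1371 = 3.1371

3.14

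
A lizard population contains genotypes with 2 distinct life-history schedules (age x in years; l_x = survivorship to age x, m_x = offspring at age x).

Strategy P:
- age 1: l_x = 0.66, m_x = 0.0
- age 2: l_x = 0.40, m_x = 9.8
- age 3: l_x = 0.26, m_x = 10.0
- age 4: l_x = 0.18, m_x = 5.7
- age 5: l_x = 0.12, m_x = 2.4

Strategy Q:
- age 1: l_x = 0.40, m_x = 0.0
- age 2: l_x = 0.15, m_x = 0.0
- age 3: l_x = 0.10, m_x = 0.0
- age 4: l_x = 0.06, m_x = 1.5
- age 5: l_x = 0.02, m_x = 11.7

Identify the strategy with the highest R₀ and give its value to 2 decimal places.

7.83

Strategy P: R₀ = 0.66×0.0 + 0.40×9.8 + 0.26×10.0 + 0.18×5.7 + 0.12×2.4 = 7.8340
Strategy Q: R₀ = 0.40×0.0 + 0.15×0.0 + 0.10×0.0 + 0.06×1.5 + 0.02×11.7 = 0.3240
Highest R₀: strategy P with 7.8340.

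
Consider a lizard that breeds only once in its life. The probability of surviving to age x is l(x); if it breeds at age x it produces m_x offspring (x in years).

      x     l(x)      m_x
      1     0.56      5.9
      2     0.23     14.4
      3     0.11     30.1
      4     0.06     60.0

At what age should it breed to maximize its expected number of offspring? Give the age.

Expected offspring if breeding at age x = l(x) × m_x:
  age 1: 0.56 × 5.9 = 3.304
  age 2: 0.23 × 14.4 = 3.312
  age 3: 0.11 × 30.1 = 3.311
  age 4: 0.06 × 60.0 = 3.600
Maximum at age 4 (3.600).

4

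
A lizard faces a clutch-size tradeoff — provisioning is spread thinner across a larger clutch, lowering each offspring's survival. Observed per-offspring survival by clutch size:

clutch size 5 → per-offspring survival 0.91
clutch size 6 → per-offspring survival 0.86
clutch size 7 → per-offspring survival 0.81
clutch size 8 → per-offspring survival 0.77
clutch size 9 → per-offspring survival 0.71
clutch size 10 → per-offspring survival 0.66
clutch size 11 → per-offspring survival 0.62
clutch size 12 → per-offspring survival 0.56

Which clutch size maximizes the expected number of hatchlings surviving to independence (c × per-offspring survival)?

11

Expected hatchlings surviving to independence = c × s(c):
  c=5: 5 × 0.91 = 4.550
  c=6: 6 × 0.86 = 5.160
  c=7: 7 × 0.81 = 5.670
  c=8: 8 × 0.77 = 6.160
  c=9: 9 × 0.71 = 6.390
  c=10: 10 × 0.66 = 6.600
  c=11: 11 × 0.62 = 6.820
  c=12: 12 × 0.56 = 6.720
Maximum at c = 11 (6.820 hatchlings surviving to independence).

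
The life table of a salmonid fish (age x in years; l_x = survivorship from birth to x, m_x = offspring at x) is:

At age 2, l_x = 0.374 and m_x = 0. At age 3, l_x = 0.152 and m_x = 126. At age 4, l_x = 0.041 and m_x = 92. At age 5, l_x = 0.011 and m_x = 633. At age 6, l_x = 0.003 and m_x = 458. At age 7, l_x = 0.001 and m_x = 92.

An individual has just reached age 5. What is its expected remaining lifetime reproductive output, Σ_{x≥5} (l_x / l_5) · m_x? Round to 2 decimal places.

766.27

l_5 = 0.011. Conditional survival from age 5 to x is l_x / l_5.
  x=5: (0.011/0.011) × 633 = 633.0000
  x=6: (0.003/0.011) × 458 = 124.9091
  x=7: (0.001/0.011) × 92 = 8.3636
Sum = 633.0000 + 124.9091 + 8.3636 = 766.2727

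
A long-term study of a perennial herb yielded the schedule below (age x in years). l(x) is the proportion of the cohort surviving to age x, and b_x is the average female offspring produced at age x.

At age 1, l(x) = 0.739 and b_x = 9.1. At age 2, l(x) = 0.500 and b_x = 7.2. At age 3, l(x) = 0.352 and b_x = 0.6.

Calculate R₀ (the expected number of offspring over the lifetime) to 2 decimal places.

R₀ = Σ l(x) b_x:
  age 1: 0.739 × 9.1 = 6.7249
  age 2: 0.500 × 7.2 = 3.6000
  age 3: 0.352 × 0.6 = 0.2112
R₀ = 6.7249 + 3.6000 + 0.2112 = 10.5361

10.54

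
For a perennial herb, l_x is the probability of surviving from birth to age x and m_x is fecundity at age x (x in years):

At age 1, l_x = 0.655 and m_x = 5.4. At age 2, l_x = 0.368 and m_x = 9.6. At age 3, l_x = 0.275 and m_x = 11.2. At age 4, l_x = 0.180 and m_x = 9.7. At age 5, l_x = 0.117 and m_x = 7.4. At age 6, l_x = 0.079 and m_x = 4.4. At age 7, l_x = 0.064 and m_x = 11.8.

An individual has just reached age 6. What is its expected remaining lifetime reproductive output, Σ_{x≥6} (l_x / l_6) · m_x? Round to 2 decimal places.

13.96

l_6 = 0.079. Conditional survival from age 6 to x is l_x / l_6.
  x=6: (0.079/0.079) × 4.4 = 4.4000
  x=7: (0.064/0.079) × 11.8 = 9.5595
Sum = 4.4000 + 9.5595 = 13.9595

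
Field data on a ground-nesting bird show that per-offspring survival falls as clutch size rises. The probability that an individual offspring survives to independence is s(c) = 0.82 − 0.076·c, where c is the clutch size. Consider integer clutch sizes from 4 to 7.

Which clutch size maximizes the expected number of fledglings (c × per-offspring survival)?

5

Expected fledglings = c × s(c):
  c=4: 4 × 0.516 = 2.064
  c=5: 5 × 0.440 = 2.200
  c=6: 6 × 0.364 = 2.184
  c=7: 7 × 0.288 = 2.016
Maximum at c = 5 (2.200 fledglings).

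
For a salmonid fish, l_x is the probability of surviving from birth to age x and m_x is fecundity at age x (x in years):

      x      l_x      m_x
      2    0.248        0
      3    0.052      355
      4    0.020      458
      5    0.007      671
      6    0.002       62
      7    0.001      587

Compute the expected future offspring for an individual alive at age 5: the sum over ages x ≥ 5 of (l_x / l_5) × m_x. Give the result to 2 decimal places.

772.57

l_5 = 0.007. Conditional survival from age 5 to x is l_x / l_5.
  x=5: (0.007/0.007) × 671 = 671.0000
  x=6: (0.002/0.007) × 62 = 17.7143
  x=7: (0.001/0.007) × 587 = 83.8571
Sum = 671.0000 + 17.7143 + 83.8571 = 772.5714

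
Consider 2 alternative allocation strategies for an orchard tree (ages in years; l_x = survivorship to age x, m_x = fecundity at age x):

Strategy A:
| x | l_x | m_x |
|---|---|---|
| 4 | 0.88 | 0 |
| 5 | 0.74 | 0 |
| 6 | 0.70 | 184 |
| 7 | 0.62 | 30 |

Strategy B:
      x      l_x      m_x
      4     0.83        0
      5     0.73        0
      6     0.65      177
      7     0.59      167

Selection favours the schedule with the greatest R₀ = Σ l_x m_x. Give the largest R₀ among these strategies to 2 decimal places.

Strategy A: R₀ = 0.88×0 + 0.74×0 + 0.70×184 + 0.62×30 = 147.4000
Strategy B: R₀ = 0.83×0 + 0.73×0 + 0.65×177 + 0.59×167 = 213.5800
Highest R₀: strategy B with 213.5800.

213.58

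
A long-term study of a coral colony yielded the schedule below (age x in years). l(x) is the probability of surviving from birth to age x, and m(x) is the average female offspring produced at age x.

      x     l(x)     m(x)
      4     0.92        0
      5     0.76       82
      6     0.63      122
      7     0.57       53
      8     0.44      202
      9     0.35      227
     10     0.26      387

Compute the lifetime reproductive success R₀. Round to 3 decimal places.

438.340

R₀ = Σ l(x) m(x):
  age 4: 0.92 × 0 = 0.0000
  age 5: 0.76 × 82 = 62.3200
  age 6: 0.63 × 122 = 76.8600
  age 7: 0.57 × 53 = 30.2100
  age 8: 0.44 × 202 = 88.8800
  age 9: 0.35 × 227 = 79.4500
  age 10: 0.26 × 387 = 100.6200
R₀ = 0.0000 + 62.3200 + 76.8600 + 30.2100 + 88.8800 + 79.4500 + 100.6200 = 438.3400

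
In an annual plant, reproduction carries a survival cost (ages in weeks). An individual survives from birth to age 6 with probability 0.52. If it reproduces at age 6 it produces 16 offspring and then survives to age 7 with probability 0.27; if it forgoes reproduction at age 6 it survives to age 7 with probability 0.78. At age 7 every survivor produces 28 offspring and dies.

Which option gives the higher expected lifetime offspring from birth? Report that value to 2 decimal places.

12.25

breed at age 6: R₀ = 0.52 × (16 + 0.27 × 28) = 0.52 × 23.5600 = 12.2512
delay to age 7: R₀ = 0.52 × (0.78 × 28) = 0.52 × 21.8400 = 11.3568
Higher: breed at age 6 (12.2512).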